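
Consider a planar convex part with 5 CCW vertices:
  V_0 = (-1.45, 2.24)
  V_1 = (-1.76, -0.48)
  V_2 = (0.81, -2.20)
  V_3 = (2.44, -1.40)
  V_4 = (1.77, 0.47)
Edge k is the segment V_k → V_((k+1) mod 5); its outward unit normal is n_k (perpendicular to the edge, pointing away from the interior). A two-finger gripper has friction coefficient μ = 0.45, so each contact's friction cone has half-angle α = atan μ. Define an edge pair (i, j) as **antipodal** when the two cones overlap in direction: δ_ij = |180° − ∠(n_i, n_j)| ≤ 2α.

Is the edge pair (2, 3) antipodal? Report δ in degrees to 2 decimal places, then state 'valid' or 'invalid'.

δ = 96.43°, invalid

α = atan 0.45 = 24.23°;  2α = 48.46°
edge 2: e_2 = (+1.63, +0.80);  n_2 = (+0.4406, -0.8977)
edge 3: e_3 = (-0.67, +1.87);  n_3 = (+0.9414, +0.3373)
∠(n_2, n_3) = 83.57°
δ = |180° − 83.57°| = 96.43°
96.43° > 2α = 48.46°  →  invalid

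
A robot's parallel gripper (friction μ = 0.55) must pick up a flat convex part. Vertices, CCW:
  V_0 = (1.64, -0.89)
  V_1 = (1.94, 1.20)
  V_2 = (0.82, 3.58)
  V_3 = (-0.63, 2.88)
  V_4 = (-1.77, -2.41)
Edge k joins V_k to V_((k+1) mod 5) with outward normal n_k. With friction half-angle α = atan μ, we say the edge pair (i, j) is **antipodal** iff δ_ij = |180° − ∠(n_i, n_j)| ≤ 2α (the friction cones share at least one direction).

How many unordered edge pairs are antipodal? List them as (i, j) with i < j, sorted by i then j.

count = 5; pairs: (0,2), (0,3), (1,3), (2,4), (3,4)

α = atan 0.55 = 28.81°;  2α = 57.62°
n_0 = (+0.9899, -0.1421)
n_1 = (+0.9048, +0.4258)
n_2 = (-0.4347, +0.9006)
n_3 = (-0.9776, +0.2107)
n_4 = (+0.4071, -0.9134)
  (0,1): δ = 146.63°  ·
  (0,2): δ = 56.06°  ✓
  (0,3): δ = 3.99°  ✓
  (0,4): δ = 122.19°  ·
  (1,2): δ = 89.43°  ·
  (1,3): δ = 37.36°  ✓
  (1,4): δ = 88.82°  ·
  (2,3): δ = 127.93°  ·
  (2,4): δ = 1.74°  ✓
  (3,4): δ = 53.81°  ✓
antipodal pairs: 5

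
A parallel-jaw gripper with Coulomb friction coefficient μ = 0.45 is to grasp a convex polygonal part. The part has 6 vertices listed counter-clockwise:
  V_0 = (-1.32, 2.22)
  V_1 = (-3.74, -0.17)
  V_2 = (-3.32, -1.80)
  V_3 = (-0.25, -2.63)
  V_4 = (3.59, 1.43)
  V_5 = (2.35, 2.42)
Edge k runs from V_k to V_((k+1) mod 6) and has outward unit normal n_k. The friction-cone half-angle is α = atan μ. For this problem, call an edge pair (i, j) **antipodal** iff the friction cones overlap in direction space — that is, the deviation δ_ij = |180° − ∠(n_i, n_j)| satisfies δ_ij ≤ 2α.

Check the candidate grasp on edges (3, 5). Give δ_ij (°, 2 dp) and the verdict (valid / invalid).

α = atan 0.45 = 24.23°;  2α = 48.46°
edge 3: e_3 = (+3.84, +4.06);  n_3 = (+0.7265, -0.6871)
edge 5: e_5 = (-3.67, -0.20);  n_5 = (-0.0544, +0.9985)
∠(n_3, n_5) = 136.52°
δ = |180° − 136.52°| = 43.48°
43.48° ≤ 2α = 48.46°  →  valid

δ = 43.48°, valid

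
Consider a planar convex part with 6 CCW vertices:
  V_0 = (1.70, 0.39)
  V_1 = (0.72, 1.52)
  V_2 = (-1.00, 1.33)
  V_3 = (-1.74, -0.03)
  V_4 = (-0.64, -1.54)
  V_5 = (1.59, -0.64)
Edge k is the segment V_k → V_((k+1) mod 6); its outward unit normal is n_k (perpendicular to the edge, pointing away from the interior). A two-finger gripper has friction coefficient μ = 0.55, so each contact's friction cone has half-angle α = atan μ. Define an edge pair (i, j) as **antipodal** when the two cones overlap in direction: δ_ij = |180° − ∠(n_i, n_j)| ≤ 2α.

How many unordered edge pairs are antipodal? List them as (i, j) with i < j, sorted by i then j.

α = atan 0.55 = 28.81°;  2α = 57.62°
n_0 = (+0.7555, +0.6552)
n_1 = (-0.1098, +0.9940)
n_2 = (-0.8784, +0.4779)
n_3 = (-0.8083, -0.5888)
n_4 = (+0.3743, -0.9273)
n_5 = (+0.9943, -0.1062)
  (0,1): δ = 124.63°  ·
  (0,2): δ = 69.49°  ·
  (0,3): δ = 4.86°  ✓
  (0,4): δ = 71.04°  ·
  (0,5): δ = 132.97°  ·
  (1,2): δ = 124.86°  ·
  (1,3): δ = 60.23°  ·
  (1,4): δ = 15.67°  ✓
  (1,5): δ = 77.60°  ·
  (2,3): δ = 115.38°  ·
  (2,4): δ = 39.47°  ✓
  (2,5): δ = 22.46°  ✓
  (3,4): δ = 104.09°  ·
  (3,5): δ = 42.17°  ✓
  (4,5): δ = 118.07°  ·
antipodal pairs: 5

count = 5; pairs: (0,3), (1,4), (2,4), (2,5), (3,5)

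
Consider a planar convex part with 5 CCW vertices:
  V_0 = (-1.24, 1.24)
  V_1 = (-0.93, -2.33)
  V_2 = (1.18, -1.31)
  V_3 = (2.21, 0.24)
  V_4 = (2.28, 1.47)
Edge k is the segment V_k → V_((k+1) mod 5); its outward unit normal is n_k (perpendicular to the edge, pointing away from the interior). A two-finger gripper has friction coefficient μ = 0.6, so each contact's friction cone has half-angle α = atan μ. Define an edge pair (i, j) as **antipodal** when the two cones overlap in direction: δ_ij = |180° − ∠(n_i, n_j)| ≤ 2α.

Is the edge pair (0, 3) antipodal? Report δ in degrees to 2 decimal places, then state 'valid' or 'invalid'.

δ = 8.22°, valid

α = atan 0.6 = 30.96°;  2α = 61.93°
edge 0: e_0 = (+0.31, -3.57);  n_0 = (-0.9963, -0.0865)
edge 3: e_3 = (+0.07, +1.23);  n_3 = (+0.9984, -0.0568)
∠(n_0, n_3) = 171.78°
δ = |180° − 171.78°| = 8.22°
8.22° ≤ 2α = 61.93°  →  valid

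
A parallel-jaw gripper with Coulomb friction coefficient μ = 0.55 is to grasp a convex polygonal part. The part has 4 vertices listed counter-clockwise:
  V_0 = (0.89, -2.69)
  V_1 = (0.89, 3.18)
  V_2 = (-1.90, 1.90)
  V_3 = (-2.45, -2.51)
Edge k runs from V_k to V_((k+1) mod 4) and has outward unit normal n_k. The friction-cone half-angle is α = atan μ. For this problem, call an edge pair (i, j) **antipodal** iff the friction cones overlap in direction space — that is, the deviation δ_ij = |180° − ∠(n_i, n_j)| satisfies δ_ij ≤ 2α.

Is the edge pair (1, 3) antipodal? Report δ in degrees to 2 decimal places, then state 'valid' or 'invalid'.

α = atan 0.55 = 28.81°;  2α = 57.62°
edge 1: e_1 = (-2.79, -1.28);  n_1 = (-0.4170, +0.9089)
edge 3: e_3 = (+3.34, -0.18);  n_3 = (-0.0538, -0.9986)
∠(n_1, n_3) = 152.27°
δ = |180° − 152.27°| = 27.73°
27.73° ≤ 2α = 57.62°  →  valid

δ = 27.73°, valid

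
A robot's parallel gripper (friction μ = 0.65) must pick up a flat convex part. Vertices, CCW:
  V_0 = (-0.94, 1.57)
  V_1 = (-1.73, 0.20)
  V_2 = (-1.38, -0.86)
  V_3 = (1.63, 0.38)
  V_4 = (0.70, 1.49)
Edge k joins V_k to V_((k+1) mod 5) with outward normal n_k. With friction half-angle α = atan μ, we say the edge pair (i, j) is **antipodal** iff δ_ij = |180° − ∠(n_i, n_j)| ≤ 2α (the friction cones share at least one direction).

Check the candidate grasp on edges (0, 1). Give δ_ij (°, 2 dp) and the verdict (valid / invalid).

α = atan 0.65 = 33.02°;  2α = 66.05°
edge 0: e_0 = (-0.79, -1.37);  n_0 = (-0.8663, +0.4995)
edge 1: e_1 = (+0.35, -1.06);  n_1 = (-0.9496, -0.3135)
∠(n_0, n_1) = 48.24°
δ = |180° − 48.24°| = 131.76°
131.76° > 2α = 66.05°  →  invalid

δ = 131.76°, invalid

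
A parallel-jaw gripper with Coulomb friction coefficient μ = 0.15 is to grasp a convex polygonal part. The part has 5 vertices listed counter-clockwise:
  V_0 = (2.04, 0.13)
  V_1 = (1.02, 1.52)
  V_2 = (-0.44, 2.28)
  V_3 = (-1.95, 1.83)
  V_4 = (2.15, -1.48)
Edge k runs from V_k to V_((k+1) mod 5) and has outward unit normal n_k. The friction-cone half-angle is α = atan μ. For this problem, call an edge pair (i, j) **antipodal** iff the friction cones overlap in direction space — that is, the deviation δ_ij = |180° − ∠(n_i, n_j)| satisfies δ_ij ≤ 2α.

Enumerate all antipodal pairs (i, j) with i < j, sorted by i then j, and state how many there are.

count = 2; pairs: (0,3), (1,3)

α = atan 0.15 = 8.53°;  2α = 17.06°
n_0 = (+0.8062, +0.5916)
n_1 = (+0.4617, +0.8870)
n_2 = (-0.2856, +0.9583)
n_3 = (-0.6282, -0.7781)
n_4 = (+0.9977, +0.0682)
  (0,1): δ = 153.77°  ·
  (0,2): δ = 109.68°  ·
  (0,3): δ = 14.81°  ✓
  (0,4): δ = 147.64°  ·
  (1,2): δ = 135.91°  ·
  (1,3): δ = 11.42°  ✓
  (1,4): δ = 121.41°  ·
  (2,3): δ = 55.51°  ·
  (2,4): δ = 77.31°  ·
  (3,4): δ = 47.18°  ·
antipodal pairs: 2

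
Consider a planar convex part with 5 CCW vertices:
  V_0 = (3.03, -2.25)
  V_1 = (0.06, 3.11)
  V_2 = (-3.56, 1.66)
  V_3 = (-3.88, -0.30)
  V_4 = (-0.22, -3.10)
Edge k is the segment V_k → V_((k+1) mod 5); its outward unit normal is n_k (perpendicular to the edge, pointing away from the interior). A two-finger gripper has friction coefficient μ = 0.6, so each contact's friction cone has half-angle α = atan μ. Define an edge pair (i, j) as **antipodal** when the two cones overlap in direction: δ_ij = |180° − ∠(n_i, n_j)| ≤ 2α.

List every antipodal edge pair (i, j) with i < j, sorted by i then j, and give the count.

count = 4; pairs: (0,2), (0,3), (1,3), (1,4)

α = atan 0.6 = 30.96°;  2α = 61.93°
n_0 = (+0.8747, +0.4847)
n_1 = (-0.3718, +0.9283)
n_2 = (-0.9869, +0.1611)
n_3 = (-0.6076, -0.7942)
n_4 = (+0.2530, -0.9675)
  (0,1): δ = 97.16°  ·
  (0,2): δ = 38.26°  ✓
  (0,3): δ = 23.59°  ✓
  (0,4): δ = 75.67°  ·
  (1,2): δ = 121.10°  ·
  (1,3): δ = 59.25°  ✓
  (1,4): δ = 7.17°  ✓
  (2,3): δ = 118.14°  ·
  (2,4): δ = 66.07°  ·
  (3,4): δ = 127.93°  ·
antipodal pairs: 4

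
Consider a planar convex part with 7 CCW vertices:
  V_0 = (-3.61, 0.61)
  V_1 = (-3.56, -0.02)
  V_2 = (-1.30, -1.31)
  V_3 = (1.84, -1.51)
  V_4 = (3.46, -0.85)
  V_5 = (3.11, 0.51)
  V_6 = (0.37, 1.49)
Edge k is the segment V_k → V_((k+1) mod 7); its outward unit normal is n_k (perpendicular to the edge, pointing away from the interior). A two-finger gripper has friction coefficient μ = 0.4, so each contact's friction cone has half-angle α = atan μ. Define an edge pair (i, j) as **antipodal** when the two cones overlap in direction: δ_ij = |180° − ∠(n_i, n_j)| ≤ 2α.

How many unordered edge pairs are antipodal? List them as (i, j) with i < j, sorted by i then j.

α = atan 0.4 = 21.80°;  2α = 43.60°
n_0 = (-0.9969, -0.0791)
n_1 = (-0.4957, -0.8685)
n_2 = (-0.0636, -0.9980)
n_3 = (+0.3773, -0.9261)
n_4 = (+0.9684, +0.2492)
n_5 = (+0.3368, +0.9416)
n_6 = (-0.2159, +0.9764)
  (0,1): δ = 124.26°  ·
  (0,2): δ = 98.18°  ·
  (0,3): δ = 72.37°  ·
  (0,4): δ = 9.89°  ✓
  (0,5): δ = 65.78°  ·
  (0,6): δ = 97.93°  ·
  (1,2): δ = 153.93°  ·
  (1,3): δ = 128.12°  ·
  (1,4): δ = 45.85°  ·
  (1,5): δ = 10.04°  ✓
  (1,6): δ = 42.19°  ✓
  (2,3): δ = 154.19°  ·
  (2,4): δ = 71.92°  ·
  (2,5): δ = 16.04°  ✓
  (2,6): δ = 16.11°  ✓
  (3,4): δ = 97.73°  ·
  (3,5): δ = 41.85°  ✓
  (3,6): δ = 9.70°  ✓
  (4,5): δ = 124.11°  ·
  (4,6): δ = 91.96°  ·
  (5,6): δ = 147.85°  ·
antipodal pairs: 7

count = 7; pairs: (0,4), (1,5), (1,6), (2,5), (2,6), (3,5), (3,6)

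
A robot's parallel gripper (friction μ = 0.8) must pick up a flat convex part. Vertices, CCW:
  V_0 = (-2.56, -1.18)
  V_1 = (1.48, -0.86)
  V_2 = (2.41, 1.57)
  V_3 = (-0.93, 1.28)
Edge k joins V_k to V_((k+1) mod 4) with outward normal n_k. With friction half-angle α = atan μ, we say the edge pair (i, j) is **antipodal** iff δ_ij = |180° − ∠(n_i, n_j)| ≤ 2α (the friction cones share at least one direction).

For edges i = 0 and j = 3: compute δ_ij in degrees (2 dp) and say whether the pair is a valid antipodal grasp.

α = atan 0.8 = 38.66°;  2α = 77.32°
edge 0: e_0 = (+4.04, +0.32);  n_0 = (+0.0790, -0.9969)
edge 3: e_3 = (-1.63, -2.46);  n_3 = (-0.8336, +0.5524)
∠(n_0, n_3) = 128.06°
δ = |180° − 128.06°| = 51.94°
51.94° ≤ 2α = 77.32°  →  valid

δ = 51.94°, valid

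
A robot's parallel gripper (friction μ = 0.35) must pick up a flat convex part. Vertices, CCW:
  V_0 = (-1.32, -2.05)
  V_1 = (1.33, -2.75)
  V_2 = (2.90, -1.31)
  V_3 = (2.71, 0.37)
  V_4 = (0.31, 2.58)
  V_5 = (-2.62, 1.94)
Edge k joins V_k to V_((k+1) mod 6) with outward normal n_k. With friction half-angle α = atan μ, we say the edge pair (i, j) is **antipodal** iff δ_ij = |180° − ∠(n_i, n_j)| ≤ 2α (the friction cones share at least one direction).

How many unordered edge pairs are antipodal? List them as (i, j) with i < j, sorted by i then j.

count = 5; pairs: (0,3), (0,4), (1,4), (2,5), (3,5)

α = atan 0.35 = 19.29°;  2α = 38.58°
n_0 = (-0.2554, -0.9668)
n_1 = (+0.6759, -0.7370)
n_2 = (+0.9937, +0.1124)
n_3 = (+0.6774, +0.7356)
n_4 = (-0.2134, +0.9770)
n_5 = (-0.9508, -0.3098)
  (0,1): δ = 122.68°  ·
  (0,2): δ = 68.75°  ·
  (0,3): δ = 27.84°  ✓
  (0,4): δ = 27.12°  ✓
  (0,5): δ = 122.84°  ·
  (1,2): δ = 126.07°  ·
  (1,3): δ = 85.17°  ·
  (1,4): δ = 30.21°  ✓
  (1,5): δ = 65.52°  ·
  (2,3): δ = 139.09°  ·
  (2,4): δ = 84.13°  ·
  (2,5): δ = 11.59°  ✓
  (3,4): δ = 125.04°  ·
  (3,5): δ = 29.31°  ✓
  (4,5): δ = 84.28°  ·
antipodal pairs: 5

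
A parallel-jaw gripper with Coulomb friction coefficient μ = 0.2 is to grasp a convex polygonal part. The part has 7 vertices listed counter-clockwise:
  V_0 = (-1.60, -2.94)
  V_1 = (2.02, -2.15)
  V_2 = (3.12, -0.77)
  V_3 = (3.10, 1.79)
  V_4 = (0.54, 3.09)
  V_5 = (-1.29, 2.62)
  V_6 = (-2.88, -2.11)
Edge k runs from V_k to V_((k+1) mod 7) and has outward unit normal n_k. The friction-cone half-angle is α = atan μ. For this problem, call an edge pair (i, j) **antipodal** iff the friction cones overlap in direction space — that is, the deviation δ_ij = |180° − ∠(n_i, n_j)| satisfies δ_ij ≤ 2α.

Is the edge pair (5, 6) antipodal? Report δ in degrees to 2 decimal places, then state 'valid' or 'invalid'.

δ = 104.38°, invalid

α = atan 0.2 = 11.31°;  2α = 22.62°
edge 5: e_5 = (-1.59, -4.73);  n_5 = (-0.9479, +0.3186)
edge 6: e_6 = (+1.28, -0.83);  n_6 = (-0.5441, -0.8390)
∠(n_5, n_6) = 75.62°
δ = |180° − 75.62°| = 104.38°
104.38° > 2α = 22.62°  →  invalid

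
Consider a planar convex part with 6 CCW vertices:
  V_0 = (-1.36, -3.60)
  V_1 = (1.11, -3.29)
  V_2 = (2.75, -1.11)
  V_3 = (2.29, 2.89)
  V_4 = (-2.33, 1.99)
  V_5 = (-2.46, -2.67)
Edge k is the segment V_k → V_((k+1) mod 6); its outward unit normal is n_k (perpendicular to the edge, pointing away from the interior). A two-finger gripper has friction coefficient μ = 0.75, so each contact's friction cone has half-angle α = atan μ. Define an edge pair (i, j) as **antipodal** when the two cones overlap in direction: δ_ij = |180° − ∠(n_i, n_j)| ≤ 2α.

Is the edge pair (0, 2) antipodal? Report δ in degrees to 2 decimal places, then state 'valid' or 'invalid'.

α = atan 0.75 = 36.87°;  2α = 73.74°
edge 0: e_0 = (+2.47, +0.31);  n_0 = (+0.1245, -0.9922)
edge 2: e_2 = (-0.46, +4.00);  n_2 = (+0.9935, +0.1142)
∠(n_0, n_2) = 89.41°
δ = |180° − 89.41°| = 90.59°
90.59° > 2α = 73.74°  →  invalid

δ = 90.59°, invalid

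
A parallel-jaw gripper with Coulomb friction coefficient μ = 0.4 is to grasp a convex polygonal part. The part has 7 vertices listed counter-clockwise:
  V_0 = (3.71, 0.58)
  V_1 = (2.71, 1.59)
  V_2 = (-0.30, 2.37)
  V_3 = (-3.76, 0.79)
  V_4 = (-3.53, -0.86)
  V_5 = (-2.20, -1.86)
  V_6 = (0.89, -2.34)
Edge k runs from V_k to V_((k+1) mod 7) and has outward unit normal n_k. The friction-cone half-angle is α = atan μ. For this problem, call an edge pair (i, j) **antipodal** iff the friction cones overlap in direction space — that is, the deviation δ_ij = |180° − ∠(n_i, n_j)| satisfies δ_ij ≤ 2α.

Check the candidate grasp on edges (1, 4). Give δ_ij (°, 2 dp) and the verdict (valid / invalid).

α = atan 0.4 = 21.80°;  2α = 43.60°
edge 1: e_1 = (-3.01, +0.78);  n_1 = (+0.2509, +0.9680)
edge 4: e_4 = (+1.33, -1.00);  n_4 = (-0.6010, -0.7993)
∠(n_1, n_4) = 157.59°
δ = |180° − 157.59°| = 22.41°
22.41° ≤ 2α = 43.60°  →  valid

δ = 22.41°, valid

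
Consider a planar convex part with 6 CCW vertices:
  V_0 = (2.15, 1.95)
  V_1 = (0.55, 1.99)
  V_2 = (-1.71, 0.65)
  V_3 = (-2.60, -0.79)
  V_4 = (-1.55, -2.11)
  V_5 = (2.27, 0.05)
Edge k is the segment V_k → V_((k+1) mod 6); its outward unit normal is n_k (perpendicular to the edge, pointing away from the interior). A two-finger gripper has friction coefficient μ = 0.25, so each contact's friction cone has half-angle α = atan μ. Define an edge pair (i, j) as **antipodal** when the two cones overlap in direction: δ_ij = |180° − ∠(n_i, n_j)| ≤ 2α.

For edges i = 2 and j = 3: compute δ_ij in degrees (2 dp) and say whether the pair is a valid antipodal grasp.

α = atan 0.25 = 14.04°;  2α = 28.07°
edge 2: e_2 = (-0.89, -1.44);  n_2 = (-0.8506, +0.5257)
edge 3: e_3 = (+1.05, -1.32);  n_3 = (-0.7826, -0.6225)
∠(n_2, n_3) = 70.22°
δ = |180° − 70.22°| = 109.78°
109.78° > 2α = 28.07°  →  invalid

δ = 109.78°, invalid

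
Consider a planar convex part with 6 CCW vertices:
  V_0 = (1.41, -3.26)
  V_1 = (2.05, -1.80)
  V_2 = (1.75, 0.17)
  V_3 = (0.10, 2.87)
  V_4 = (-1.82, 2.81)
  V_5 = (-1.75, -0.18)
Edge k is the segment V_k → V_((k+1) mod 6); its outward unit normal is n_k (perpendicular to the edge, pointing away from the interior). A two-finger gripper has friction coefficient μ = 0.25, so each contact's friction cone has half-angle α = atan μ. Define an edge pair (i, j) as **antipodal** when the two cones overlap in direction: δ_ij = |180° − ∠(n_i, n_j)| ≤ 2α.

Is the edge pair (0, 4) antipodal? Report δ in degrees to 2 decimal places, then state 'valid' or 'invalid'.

α = atan 0.25 = 14.04°;  2α = 28.07°
edge 0: e_0 = (+0.64, +1.46);  n_0 = (+0.9159, -0.4015)
edge 4: e_4 = (+0.07, -2.99);  n_4 = (-0.9997, -0.0234)
∠(n_0, n_4) = 154.99°
δ = |180° − 154.99°| = 25.01°
25.01° ≤ 2α = 28.07°  →  valid

δ = 25.01°, valid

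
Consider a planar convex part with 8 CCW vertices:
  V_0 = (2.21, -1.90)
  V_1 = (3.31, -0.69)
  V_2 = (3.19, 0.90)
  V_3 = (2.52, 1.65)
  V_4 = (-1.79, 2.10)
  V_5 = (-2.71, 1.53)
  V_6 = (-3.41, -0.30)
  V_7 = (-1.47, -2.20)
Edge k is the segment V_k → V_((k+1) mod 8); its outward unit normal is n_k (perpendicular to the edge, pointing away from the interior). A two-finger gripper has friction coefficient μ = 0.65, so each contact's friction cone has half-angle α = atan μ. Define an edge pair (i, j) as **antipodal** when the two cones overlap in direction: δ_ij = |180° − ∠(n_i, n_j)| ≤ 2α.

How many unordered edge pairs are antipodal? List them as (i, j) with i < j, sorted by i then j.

α = atan 0.65 = 33.02°;  2α = 66.05°
n_0 = (+0.7399, -0.6727)
n_1 = (+0.9972, +0.0753)
n_2 = (+0.7458, +0.6662)
n_3 = (+0.1038, +0.9946)
n_4 = (-0.5267, +0.8501)
n_5 = (-0.9340, +0.3573)
n_6 = (-0.6997, -0.7144)
n_7 = (+0.0813, -0.9967)
  (0,1): δ = 133.41°  ·
  (0,2): δ = 95.95°  ·
  (0,3): δ = 53.69°  ✓
  (0,4): δ = 15.95°  ✓
  (0,5): δ = 21.34°  ✓
  (0,6): δ = 87.87°  ·
  (0,7): δ = 136.93°  ·
  (1,2): δ = 142.54°  ·
  (1,3): δ = 100.28°  ·
  (1,4): δ = 62.54°  ✓
  (1,5): δ = 25.25°  ✓
  (1,6): δ = 41.28°  ✓
  (1,7): δ = 90.34°  ·
  (2,3): δ = 137.74°  ·
  (2,4): δ = 99.99°  ·
  (2,5): δ = 62.71°  ✓
  (2,6): δ = 3.82°  ✓
  (2,7): δ = 52.89°  ✓
  (3,4): δ = 142.26°  ·
  (3,5): δ = 104.97°  ·
  (3,6): δ = 38.44°  ✓
  (3,7): δ = 10.62°  ✓
  (4,5): δ = 142.71°  ·
  (4,6): δ = 76.18°  ·
  (4,7): δ = 27.12°  ✓
  (5,6): δ = 113.47°  ·
  (5,7): δ = 64.41°  ✓
  (6,7): δ = 130.94°  ·
antipodal pairs: 13

count = 13; pairs: (0,3), (0,4), (0,5), (1,4), (1,5), (1,6), (2,5), (2,6), (2,7), (3,6), (3,7), (4,7), (5,7)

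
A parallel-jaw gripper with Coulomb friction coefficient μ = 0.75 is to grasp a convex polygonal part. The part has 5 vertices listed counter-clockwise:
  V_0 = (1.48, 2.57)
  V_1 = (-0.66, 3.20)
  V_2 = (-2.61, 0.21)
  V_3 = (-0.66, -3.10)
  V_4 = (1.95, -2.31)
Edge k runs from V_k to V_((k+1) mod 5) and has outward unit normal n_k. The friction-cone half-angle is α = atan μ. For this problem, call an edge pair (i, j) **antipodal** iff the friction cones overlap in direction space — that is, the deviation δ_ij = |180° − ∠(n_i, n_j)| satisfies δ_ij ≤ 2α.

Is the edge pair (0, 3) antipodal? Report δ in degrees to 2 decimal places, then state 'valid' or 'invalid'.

α = atan 0.75 = 36.87°;  2α = 73.74°
edge 0: e_0 = (-2.14, +0.63);  n_0 = (+0.2824, +0.9593)
edge 3: e_3 = (+2.61, +0.79);  n_3 = (+0.2897, -0.9571)
∠(n_0, n_3) = 146.76°
δ = |180° − 146.76°| = 33.24°
33.24° ≤ 2α = 73.74°  →  valid

δ = 33.24°, valid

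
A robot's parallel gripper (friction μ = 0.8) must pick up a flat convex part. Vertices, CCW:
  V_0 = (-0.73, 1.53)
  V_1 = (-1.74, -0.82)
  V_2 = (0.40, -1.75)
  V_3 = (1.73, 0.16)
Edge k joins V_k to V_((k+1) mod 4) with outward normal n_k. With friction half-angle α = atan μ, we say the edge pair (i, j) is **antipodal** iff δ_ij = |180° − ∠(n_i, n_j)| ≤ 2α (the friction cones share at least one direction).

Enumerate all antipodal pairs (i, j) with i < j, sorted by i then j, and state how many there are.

α = atan 0.8 = 38.66°;  2α = 77.32°
n_0 = (-0.9187, +0.3949)
n_1 = (-0.3986, -0.9171)
n_2 = (+0.8206, -0.5714)
n_3 = (+0.4865, +0.8737)
  (0,1): δ = 90.23°  ·
  (0,2): δ = 11.59°  ✓
  (0,3): δ = 84.14°  ·
  (1,2): δ = 101.36°  ·
  (1,3): δ = 5.63°  ✓
  (2,3): δ = 84.26°  ·
antipodal pairs: 2

count = 2; pairs: (0,2), (1,3)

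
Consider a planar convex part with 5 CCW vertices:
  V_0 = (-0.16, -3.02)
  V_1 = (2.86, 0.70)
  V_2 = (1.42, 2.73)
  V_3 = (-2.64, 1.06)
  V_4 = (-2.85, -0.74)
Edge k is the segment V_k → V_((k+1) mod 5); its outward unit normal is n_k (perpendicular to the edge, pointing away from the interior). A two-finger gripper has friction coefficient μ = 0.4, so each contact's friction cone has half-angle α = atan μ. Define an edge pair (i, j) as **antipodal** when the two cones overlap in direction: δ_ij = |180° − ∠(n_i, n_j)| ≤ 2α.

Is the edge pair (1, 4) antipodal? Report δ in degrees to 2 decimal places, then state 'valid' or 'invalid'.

δ = 14.37°, valid

α = atan 0.4 = 21.80°;  2α = 43.60°
edge 1: e_1 = (-1.44, +2.03);  n_1 = (+0.8156, +0.5786)
edge 4: e_4 = (+2.69, -2.28);  n_4 = (-0.6466, -0.7628)
∠(n_1, n_4) = 165.63°
δ = |180° − 165.63°| = 14.37°
14.37° ≤ 2α = 43.60°  →  valid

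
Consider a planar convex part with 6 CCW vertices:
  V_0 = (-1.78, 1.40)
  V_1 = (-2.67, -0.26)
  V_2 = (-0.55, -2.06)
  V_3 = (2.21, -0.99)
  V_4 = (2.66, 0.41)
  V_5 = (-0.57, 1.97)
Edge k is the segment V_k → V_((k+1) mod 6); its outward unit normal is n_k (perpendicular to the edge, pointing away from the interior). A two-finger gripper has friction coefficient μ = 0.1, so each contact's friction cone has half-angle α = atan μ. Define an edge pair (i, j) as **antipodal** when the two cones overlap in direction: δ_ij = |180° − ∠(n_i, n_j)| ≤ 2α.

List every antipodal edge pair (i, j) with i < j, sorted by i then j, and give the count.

count = 2; pairs: (0,3), (2,5)

α = atan 0.1 = 5.71°;  2α = 11.42°
n_0 = (-0.8813, +0.4725)
n_1 = (-0.6472, -0.7623)
n_2 = (+0.3615, -0.9324)
n_3 = (+0.9520, -0.3060)
n_4 = (+0.4349, +0.9005)
n_5 = (-0.4262, +0.9046)
  (0,1): δ = 102.14°  ·
  (0,2): δ = 40.61°  ·
  (0,3): δ = 10.38°  ✓
  (0,4): δ = 92.42°  ·
  (0,5): δ = 143.42°  ·
  (1,2): δ = 118.48°  ·
  (1,3): δ = 67.49°  ·
  (1,4): δ = 14.55°  ·
  (1,5): δ = 65.56°  ·
  (2,3): δ = 129.01°  ·
  (2,4): δ = 46.97°  ·
  (2,5): δ = 4.03°  ✓
  (3,4): δ = 97.96°  ·
  (3,5): δ = 46.96°  ·
  (4,5): δ = 129.00°  ·
antipodal pairs: 2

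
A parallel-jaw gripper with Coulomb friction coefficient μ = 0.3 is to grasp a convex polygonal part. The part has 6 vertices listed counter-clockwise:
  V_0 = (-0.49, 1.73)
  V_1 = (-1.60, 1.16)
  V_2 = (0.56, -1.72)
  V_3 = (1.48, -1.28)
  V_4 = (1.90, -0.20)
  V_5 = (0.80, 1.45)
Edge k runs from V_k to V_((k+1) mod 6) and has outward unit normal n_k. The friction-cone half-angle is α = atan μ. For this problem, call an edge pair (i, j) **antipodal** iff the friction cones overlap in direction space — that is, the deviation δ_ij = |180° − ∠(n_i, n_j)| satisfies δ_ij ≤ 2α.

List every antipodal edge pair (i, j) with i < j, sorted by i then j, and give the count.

α = atan 0.3 = 16.70°;  2α = 33.40°
n_0 = (-0.4568, +0.8896)
n_1 = (-0.8000, -0.6000)
n_2 = (+0.4315, -0.9021)
n_3 = (+0.9320, -0.3624)
n_4 = (+0.8321, +0.5547)
n_5 = (+0.2121, +0.9772)
  (0,1): δ = 80.31°  ·
  (0,2): δ = 1.62°  ✓
  (0,3): δ = 41.57°  ·
  (0,4): δ = 96.51°  ·
  (0,5): δ = 140.57°  ·
  (1,2): δ = 101.31°  ·
  (1,3): δ = 58.12°  ·
  (1,4): δ = 3.18°  ✓
  (1,5): δ = 40.88°  ·
  (2,3): δ = 136.81°  ·
  (2,4): δ = 81.87°  ·
  (2,5): δ = 37.81°  ·
  (3,4): δ = 125.06°  ·
  (3,5): δ = 81.00°  ·
  (4,5): δ = 135.94°  ·
antipodal pairs: 2

count = 2; pairs: (0,2), (1,4)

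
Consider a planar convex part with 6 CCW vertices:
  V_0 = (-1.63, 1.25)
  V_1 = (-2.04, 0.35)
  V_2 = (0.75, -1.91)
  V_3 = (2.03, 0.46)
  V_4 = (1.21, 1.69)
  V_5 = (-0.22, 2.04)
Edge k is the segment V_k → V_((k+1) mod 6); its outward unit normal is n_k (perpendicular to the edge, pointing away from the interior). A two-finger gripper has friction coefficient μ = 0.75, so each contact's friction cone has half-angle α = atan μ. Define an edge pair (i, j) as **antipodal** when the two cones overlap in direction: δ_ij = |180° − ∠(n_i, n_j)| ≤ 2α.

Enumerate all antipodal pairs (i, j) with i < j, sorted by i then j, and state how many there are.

α = atan 0.75 = 36.87°;  2α = 73.74°
n_0 = (-0.9100, +0.4146)
n_1 = (-0.6294, -0.7771)
n_2 = (+0.8799, -0.4752)
n_3 = (+0.8321, +0.5547)
n_4 = (+0.2377, +0.9713)
n_5 = (-0.4888, +0.8724)
  (0,1): δ = 104.52°  ·
  (0,2): δ = 3.88°  ✓
  (0,3): δ = 58.18°  ✓
  (0,4): δ = 100.74°  ·
  (0,5): δ = 143.75°  ·
  (1,2): δ = 79.36°  ·
  (1,3): δ = 17.30°  ✓
  (1,4): δ = 25.26°  ✓
  (1,5): δ = 68.27°  ✓
  (2,3): δ = 117.94°  ·
  (2,4): δ = 75.38°  ·
  (2,5): δ = 32.37°  ✓
  (3,4): δ = 137.44°  ·
  (3,5): δ = 94.43°  ·
  (4,5): δ = 136.99°  ·
antipodal pairs: 6

count = 6; pairs: (0,2), (0,3), (1,3), (1,4), (1,5), (2,5)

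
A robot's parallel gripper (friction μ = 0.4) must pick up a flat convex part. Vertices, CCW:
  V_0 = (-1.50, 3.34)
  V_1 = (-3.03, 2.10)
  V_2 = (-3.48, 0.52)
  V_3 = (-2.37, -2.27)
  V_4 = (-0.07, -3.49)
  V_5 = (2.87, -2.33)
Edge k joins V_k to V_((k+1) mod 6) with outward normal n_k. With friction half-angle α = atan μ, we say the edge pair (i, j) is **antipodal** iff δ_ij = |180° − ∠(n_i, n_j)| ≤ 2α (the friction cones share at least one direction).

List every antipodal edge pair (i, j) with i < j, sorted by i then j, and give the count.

α = atan 0.4 = 21.80°;  2α = 43.60°
n_0 = (-0.6296, +0.7769)
n_1 = (-0.9618, +0.2739)
n_2 = (-0.9292, -0.3697)
n_3 = (-0.4686, -0.8834)
n_4 = (+0.3670, -0.9302)
n_5 = (+0.7921, +0.6105)
  (0,1): δ = 144.92°  ·
  (0,2): δ = 107.33°  ·
  (0,3): δ = 66.97°  ·
  (0,4): δ = 17.49°  ✓
  (0,5): δ = 88.60°  ·
  (1,2): δ = 142.41°  ·
  (1,3): δ = 102.05°  ·
  (1,4): δ = 52.57°  ·
  (1,5): δ = 53.52°  ·
  (2,3): δ = 139.64°  ·
  (2,4): δ = 90.16°  ·
  (2,5): δ = 15.93°  ✓
  (3,4): δ = 130.52°  ·
  (3,5): δ = 24.43°  ✓
  (4,5): δ = 73.91°  ·
antipodal pairs: 3

count = 3; pairs: (0,4), (2,5), (3,5)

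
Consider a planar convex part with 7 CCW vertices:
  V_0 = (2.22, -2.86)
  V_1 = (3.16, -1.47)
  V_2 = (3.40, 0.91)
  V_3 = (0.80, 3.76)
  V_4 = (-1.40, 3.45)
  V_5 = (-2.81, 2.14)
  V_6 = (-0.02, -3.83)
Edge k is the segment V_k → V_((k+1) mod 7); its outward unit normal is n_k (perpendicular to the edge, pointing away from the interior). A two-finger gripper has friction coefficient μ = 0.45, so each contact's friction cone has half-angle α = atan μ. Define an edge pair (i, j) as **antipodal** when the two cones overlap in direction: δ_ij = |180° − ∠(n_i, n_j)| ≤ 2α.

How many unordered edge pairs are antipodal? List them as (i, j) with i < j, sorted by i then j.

count = 7; pairs: (0,3), (0,4), (1,4), (1,5), (2,5), (3,6), (4,6)

α = atan 0.45 = 24.23°;  2α = 48.46°
n_0 = (+0.8284, -0.5602)
n_1 = (+0.9950, -0.1003)
n_2 = (+0.7388, +0.6740)
n_3 = (-0.1395, +0.9902)
n_4 = (-0.6807, +0.7326)
n_5 = (-0.9060, -0.4234)
n_6 = (+0.3974, -0.9177)
  (0,1): δ = 151.69°  ·
  (0,2): δ = 103.56°  ·
  (0,3): δ = 47.91°  ✓
  (0,4): δ = 13.04°  ✓
  (0,5): δ = 59.12°  ·
  (0,6): δ = 147.48°  ·
  (1,2): δ = 131.87°  ·
  (1,3): δ = 76.22°  ·
  (1,4): δ = 41.35°  ✓
  (1,5): δ = 30.81°  ✓
  (1,6): δ = 119.17°  ·
  (2,3): δ = 124.35°  ·
  (2,4): δ = 89.48°  ·
  (2,5): δ = 17.33°  ✓
  (2,6): δ = 71.04°  ·
  (3,4): δ = 145.13°  ·
  (3,5): δ = 72.97°  ·
  (3,6): δ = 15.39°  ✓
  (4,5): δ = 107.85°  ·
  (4,6): δ = 19.48°  ✓
  (5,6): δ = 91.63°  ·
antipodal pairs: 7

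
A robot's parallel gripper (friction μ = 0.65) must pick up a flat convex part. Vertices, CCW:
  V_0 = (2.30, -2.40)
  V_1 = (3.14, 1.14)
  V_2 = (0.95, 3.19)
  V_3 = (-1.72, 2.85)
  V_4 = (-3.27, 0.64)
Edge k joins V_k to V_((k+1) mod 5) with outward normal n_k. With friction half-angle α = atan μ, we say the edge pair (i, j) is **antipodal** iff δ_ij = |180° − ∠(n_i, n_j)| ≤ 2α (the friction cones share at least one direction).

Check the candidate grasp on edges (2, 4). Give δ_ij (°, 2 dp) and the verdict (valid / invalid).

α = atan 0.65 = 33.02°;  2α = 66.05°
edge 2: e_2 = (-2.67, -0.34);  n_2 = (-0.1263, +0.9920)
edge 4: e_4 = (+5.57, -3.04);  n_4 = (-0.4791, -0.8778)
∠(n_2, n_4) = 144.12°
δ = |180° − 144.12°| = 35.88°
35.88° ≤ 2α = 66.05°  →  valid

δ = 35.88°, valid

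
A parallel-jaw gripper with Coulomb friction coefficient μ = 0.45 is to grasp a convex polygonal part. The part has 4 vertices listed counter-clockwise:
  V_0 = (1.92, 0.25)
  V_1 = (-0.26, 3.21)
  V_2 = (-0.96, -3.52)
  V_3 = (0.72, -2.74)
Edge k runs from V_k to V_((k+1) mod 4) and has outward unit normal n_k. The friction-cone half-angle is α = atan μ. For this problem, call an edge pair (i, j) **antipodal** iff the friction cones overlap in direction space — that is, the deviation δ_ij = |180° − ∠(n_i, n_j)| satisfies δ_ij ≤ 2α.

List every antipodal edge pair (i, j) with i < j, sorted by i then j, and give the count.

count = 2; pairs: (0,1), (1,3)

α = atan 0.45 = 24.23°;  2α = 48.46°
n_0 = (+0.8052, +0.5930)
n_1 = (-0.9946, +0.1035)
n_2 = (+0.4211, -0.9070)
n_3 = (+0.9280, -0.3725)
  (0,1): δ = 42.31°  ✓
  (0,2): δ = 78.53°  ·
  (0,3): δ = 121.76°  ·
  (1,2): δ = 59.16°  ·
  (1,3): δ = 15.93°  ✓
  (2,3): δ = 136.77°  ·
antipodal pairs: 2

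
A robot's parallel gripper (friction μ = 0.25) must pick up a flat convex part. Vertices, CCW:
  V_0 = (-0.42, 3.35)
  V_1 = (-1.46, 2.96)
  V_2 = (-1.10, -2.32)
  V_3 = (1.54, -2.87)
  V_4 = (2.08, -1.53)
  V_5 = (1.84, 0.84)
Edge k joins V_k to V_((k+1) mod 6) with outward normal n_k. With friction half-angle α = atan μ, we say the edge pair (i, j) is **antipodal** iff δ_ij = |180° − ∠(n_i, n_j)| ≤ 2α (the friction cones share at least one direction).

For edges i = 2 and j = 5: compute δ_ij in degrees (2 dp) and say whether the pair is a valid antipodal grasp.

α = atan 0.25 = 14.04°;  2α = 28.07°
edge 2: e_2 = (+2.64, -0.55);  n_2 = (-0.2040, -0.9790)
edge 5: e_5 = (-2.26, +2.51);  n_5 = (+0.7431, +0.6691)
∠(n_2, n_5) = 143.77°
δ = |180° − 143.77°| = 36.23°
36.23° > 2α = 28.07°  →  invalid

δ = 36.23°, invalid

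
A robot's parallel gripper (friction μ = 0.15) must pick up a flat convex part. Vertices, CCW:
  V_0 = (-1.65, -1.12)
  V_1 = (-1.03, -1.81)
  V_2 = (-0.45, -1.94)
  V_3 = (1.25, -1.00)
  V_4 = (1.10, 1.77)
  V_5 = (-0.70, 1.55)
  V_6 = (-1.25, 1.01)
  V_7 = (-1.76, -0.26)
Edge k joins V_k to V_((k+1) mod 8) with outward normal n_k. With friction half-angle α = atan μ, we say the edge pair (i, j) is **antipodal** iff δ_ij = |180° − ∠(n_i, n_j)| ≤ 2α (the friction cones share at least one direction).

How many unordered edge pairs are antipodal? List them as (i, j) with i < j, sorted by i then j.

α = atan 0.15 = 8.53°;  2α = 17.06°
n_0 = (-0.7438, -0.6684)
n_1 = (-0.2187, -0.9758)
n_2 = (+0.4839, -0.8751)
n_3 = (+0.9985, +0.0541)
n_4 = (-0.1213, +0.9926)
n_5 = (-0.7006, +0.7136)
n_6 = (-0.9280, +0.3727)
n_7 = (-0.9919, -0.1269)
  (0,1): δ = 144.57°  ·
  (0,2): δ = 103.00°  ·
  (0,3): δ = 38.84°  ·
  (0,4): δ = 55.03°  ·
  (0,5): δ = 92.53°  ·
  (0,6): δ = 116.18°  ·
  (0,7): δ = 145.35°  ·
  (1,2): δ = 138.43°  ·
  (1,3): δ = 74.27°  ·
  (1,4): δ = 19.60°  ·
  (1,5): δ = 57.11°  ·
  (1,6): δ = 80.75°  ·
  (1,7): δ = 109.92°  ·
  (2,3): δ = 115.84°  ·
  (2,4): δ = 21.97°  ·
  (2,5): δ = 15.53°  ✓
  (2,6): δ = 39.18°  ·
  (2,7): δ = 68.35°  ·
  (3,4): δ = 86.13°  ·
  (3,5): δ = 48.63°  ·
  (3,6): δ = 24.98°  ·
  (3,7): δ = 4.19°  ✓
  (4,5): δ = 142.49°  ·
  (4,6): δ = 118.85°  ·
  (4,7): δ = 89.68°  ·
  (5,6): δ = 156.35°  ·
  (5,7): δ = 127.19°  ·
  (6,7): δ = 150.83°  ·
antipodal pairs: 2

count = 2; pairs: (2,5), (3,7)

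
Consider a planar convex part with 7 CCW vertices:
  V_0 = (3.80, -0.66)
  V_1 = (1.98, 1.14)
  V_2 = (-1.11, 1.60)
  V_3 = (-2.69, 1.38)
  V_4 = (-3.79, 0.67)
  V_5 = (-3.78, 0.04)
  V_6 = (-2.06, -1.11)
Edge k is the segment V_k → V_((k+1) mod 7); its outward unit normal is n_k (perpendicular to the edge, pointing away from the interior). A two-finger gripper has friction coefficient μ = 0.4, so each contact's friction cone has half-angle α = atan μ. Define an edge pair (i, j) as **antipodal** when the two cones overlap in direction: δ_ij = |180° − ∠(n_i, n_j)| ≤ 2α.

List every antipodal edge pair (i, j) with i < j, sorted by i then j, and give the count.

count = 6; pairs: (0,5), (1,5), (1,6), (2,5), (2,6), (3,6)

α = atan 0.4 = 21.80°;  2α = 43.60°
n_0 = (+0.7032, +0.7110)
n_1 = (+0.1472, +0.9891)
n_2 = (-0.1379, +0.9904)
n_3 = (-0.5423, +0.8402)
n_4 = (-0.9999, -0.0159)
n_5 = (-0.5558, -0.8313)
n_6 = (+0.0766, -0.9971)
  (0,1): δ = 143.78°  ·
  (0,2): δ = 127.39°  ·
  (0,3): δ = 102.48°  ·
  (0,4): δ = 44.41°  ·
  (0,5): δ = 10.92°  ✓
  (0,6): δ = 49.07°  ·
  (1,2): δ = 163.61°  ·
  (1,3): δ = 138.69°  ·
  (1,4): δ = 80.62°  ·
  (1,5): δ = 25.30°  ✓
  (1,6): δ = 12.86°  ✓
  (2,3): δ = 155.09°  ·
  (2,4): δ = 97.02°  ·
  (2,5): δ = 41.69°  ✓
  (2,6): δ = 3.54°  ✓
  (3,4): δ = 121.93°  ·
  (3,5): δ = 66.61°  ·
  (3,6): δ = 28.45°  ✓
  (4,5): δ = 124.68°  ·
  (4,6): δ = 86.52°  ·
  (5,6): δ = 141.84°  ·
antipodal pairs: 6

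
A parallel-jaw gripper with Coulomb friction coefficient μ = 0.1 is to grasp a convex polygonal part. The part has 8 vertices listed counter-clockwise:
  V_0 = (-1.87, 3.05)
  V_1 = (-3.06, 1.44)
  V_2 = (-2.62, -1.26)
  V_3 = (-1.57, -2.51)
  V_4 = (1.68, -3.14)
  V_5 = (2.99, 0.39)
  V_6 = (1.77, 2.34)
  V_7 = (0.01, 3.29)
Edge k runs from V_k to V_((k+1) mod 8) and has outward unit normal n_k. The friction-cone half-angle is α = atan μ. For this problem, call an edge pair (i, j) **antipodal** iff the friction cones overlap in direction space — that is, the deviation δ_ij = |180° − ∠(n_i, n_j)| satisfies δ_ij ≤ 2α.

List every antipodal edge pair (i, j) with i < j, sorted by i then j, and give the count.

α = atan 0.1 = 5.71°;  2α = 11.42°
n_0 = (-0.8042, +0.5944)
n_1 = (-0.9870, -0.1608)
n_2 = (-0.7657, -0.6432)
n_3 = (-0.1903, -0.9817)
n_4 = (+0.9375, -0.3479)
n_5 = (+0.8478, +0.5304)
n_6 = (+0.4750, +0.8800)
n_7 = (-0.1266, +0.9919)
  (0,1): δ = 134.28°  ·
  (0,2): δ = 103.50°  ·
  (0,3): δ = 64.50°  ·
  (0,4): δ = 16.11°  ·
  (0,5): δ = 68.50°  ·
  (0,6): δ = 98.11°  ·
  (0,7): δ = 133.74°  ·
  (1,2): δ = 149.23°  ·
  (1,3): δ = 110.23°  ·
  (1,4): δ = 29.62°  ·
  (1,5): δ = 22.78°  ·
  (1,6): δ = 52.39°  ·
  (1,7): δ = 88.02°  ·
  (2,3): δ = 141.00°  ·
  (2,4): δ = 60.39°  ·
  (2,5): δ = 8.00°  ✓
  (2,6): δ = 21.61°  ·
  (2,7): δ = 57.24°  ·
  (3,4): δ = 99.39°  ·
  (3,5): δ = 47.00°  ·
  (3,6): δ = 17.39°  ·
  (3,7): δ = 18.25°  ·
  (4,5): δ = 127.61°  ·
  (4,6): δ = 98.00°  ·
  (4,7): δ = 62.36°  ·
  (5,6): δ = 150.39°  ·
  (5,7): δ = 114.76°  ·
  (6,7): δ = 144.37°  ·
antipodal pairs: 1

count = 1; pairs: (2,5)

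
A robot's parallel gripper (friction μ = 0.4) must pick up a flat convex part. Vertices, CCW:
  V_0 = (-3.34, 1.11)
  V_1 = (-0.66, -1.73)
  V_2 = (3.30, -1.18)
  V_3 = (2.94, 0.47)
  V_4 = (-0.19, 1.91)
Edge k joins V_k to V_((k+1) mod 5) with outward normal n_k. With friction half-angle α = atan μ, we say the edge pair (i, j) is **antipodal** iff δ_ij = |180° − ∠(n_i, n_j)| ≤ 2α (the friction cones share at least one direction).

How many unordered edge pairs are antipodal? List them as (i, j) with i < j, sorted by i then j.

α = atan 0.4 = 21.80°;  2α = 43.60°
n_0 = (-0.7273, -0.6863)
n_1 = (+0.1376, -0.9905)
n_2 = (+0.9770, +0.2132)
n_3 = (+0.4180, +0.9085)
n_4 = (-0.2462, +0.9692)
  (0,1): δ = 125.43°  ·
  (0,2): δ = 31.03°  ✓
  (0,3): δ = 21.95°  ✓
  (0,4): δ = 60.91°  ·
  (1,2): δ = 85.60°  ·
  (1,3): δ = 32.61°  ✓
  (1,4): δ = 6.34°  ✓
  (2,3): δ = 127.01°  ·
  (2,4): δ = 88.06°  ·
  (3,4): δ = 141.04°  ·
antipodal pairs: 4

count = 4; pairs: (0,2), (0,3), (1,3), (1,4)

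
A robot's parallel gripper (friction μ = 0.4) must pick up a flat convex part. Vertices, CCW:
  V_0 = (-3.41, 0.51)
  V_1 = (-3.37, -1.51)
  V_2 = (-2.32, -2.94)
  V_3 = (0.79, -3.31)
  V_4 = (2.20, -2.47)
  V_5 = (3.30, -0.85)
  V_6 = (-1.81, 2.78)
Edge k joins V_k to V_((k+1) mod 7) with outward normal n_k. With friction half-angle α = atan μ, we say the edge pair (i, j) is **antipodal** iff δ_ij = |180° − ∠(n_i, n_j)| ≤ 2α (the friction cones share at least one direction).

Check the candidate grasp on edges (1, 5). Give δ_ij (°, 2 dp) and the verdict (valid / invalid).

α = atan 0.4 = 21.80°;  2α = 43.60°
edge 1: e_1 = (+1.05, -1.43);  n_1 = (-0.8060, -0.5919)
edge 5: e_5 = (-5.11, +3.63);  n_5 = (+0.5791, +0.8152)
∠(n_1, n_5) = 161.68°
δ = |180° − 161.68°| = 18.32°
18.32° ≤ 2α = 43.60°  →  valid

δ = 18.32°, valid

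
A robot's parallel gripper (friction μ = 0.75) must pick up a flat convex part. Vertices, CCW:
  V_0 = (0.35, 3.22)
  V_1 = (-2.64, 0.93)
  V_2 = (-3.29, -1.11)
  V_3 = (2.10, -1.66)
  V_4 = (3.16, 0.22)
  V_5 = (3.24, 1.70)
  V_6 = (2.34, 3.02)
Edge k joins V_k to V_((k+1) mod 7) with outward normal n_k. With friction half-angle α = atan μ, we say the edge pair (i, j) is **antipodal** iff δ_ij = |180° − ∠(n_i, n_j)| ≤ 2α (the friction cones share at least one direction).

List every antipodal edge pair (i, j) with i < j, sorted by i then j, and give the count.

α = atan 0.75 = 36.87°;  2α = 73.74°
n_0 = (-0.6080, +0.7939)
n_1 = (-0.9528, +0.3036)
n_2 = (-0.1015, -0.9948)
n_3 = (+0.8711, -0.4911)
n_4 = (+0.9985, -0.0540)
n_5 = (+0.8262, +0.5633)
n_6 = (+0.1000, +0.9950)
  (0,1): δ = 145.12°  ·
  (0,2): δ = 43.27°  ✓
  (0,3): δ = 23.14°  ✓
  (0,4): δ = 49.46°  ✓
  (0,5): δ = 86.84°  ·
  (0,6): δ = 136.81°  ·
  (1,2): δ = 78.15°  ·
  (1,3): δ = 11.74°  ✓
  (1,4): δ = 14.58°  ✓
  (1,5): δ = 51.96°  ✓
  (1,6): δ = 101.93°  ·
  (2,3): δ = 113.59°  ·
  (2,4): δ = 87.27°  ·
  (2,5): δ = 49.89°  ✓
  (2,6): δ = 0.09°  ✓
  (3,4): δ = 153.68°  ·
  (3,5): δ = 116.30°  ·
  (3,6): δ = 66.32°  ✓
  (4,5): δ = 142.62°  ·
  (4,6): δ = 92.65°  ·
  (5,6): δ = 130.03°  ·
antipodal pairs: 9

count = 9; pairs: (0,2), (0,3), (0,4), (1,3), (1,4), (1,5), (2,5), (2,6), (3,6)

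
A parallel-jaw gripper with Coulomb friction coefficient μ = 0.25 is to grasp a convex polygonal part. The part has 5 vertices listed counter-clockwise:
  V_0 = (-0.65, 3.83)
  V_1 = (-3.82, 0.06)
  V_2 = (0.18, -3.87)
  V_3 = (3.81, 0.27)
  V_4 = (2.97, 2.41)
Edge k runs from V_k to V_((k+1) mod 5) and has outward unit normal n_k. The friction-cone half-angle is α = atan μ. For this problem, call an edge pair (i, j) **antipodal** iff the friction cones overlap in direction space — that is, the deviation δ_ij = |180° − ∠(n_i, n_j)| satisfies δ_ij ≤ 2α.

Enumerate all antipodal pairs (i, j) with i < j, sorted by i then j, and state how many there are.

count = 3; pairs: (0,2), (1,3), (1,4)

α = atan 0.25 = 14.04°;  2α = 28.07°
n_0 = (-0.7654, +0.6436)
n_1 = (-0.7008, -0.7133)
n_2 = (+0.7519, -0.6593)
n_3 = (+0.9309, +0.3654)
n_4 = (+0.3652, +0.9309)
  (0,1): δ = 94.44°  ·
  (0,2): δ = 1.19°  ✓
  (0,3): δ = 61.49°  ·
  (0,4): δ = 108.64°  ·
  (1,2): δ = 86.75°  ·
  (1,3): δ = 24.07°  ✓
  (1,4): δ = 23.08°  ✓
  (2,3): δ = 117.32°  ·
  (2,4): δ = 70.17°  ·
  (3,4): δ = 132.85°  ·
antipodal pairs: 3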